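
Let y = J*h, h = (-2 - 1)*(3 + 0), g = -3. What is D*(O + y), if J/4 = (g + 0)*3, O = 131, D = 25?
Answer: 11375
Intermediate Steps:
J = -36 (J = 4*((-3 + 0)*3) = 4*(-3*3) = 4*(-9) = -36)
h = -9 (h = -3*3 = -9)
y = 324 (y = -36*(-9) = 324)
D*(O + y) = 25*(131 + 324) = 25*455 = 11375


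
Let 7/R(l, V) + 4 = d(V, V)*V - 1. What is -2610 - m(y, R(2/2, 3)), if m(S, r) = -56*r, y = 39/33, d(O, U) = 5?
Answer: -12854/5 ≈ -2570.8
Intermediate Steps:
y = 13/11 (y = 39*(1/33) = 13/11 ≈ 1.1818)
R(l, V) = 7/(-5 + 5*V) (R(l, V) = 7/(-4 + (5*V - 1)) = 7/(-4 + (-1 + 5*V)) = 7/(-5 + 5*V))
-2610 - m(y, R(2/2, 3)) = -2610 - (-56)*7/(5*(-1 + 3)) = -2610 - (-56)*(7/5)/2 = -2610 - (-56)*(7/5)*(1/2) = -2610 - (-56)*7/10 = -2610 - 1*(-196/5) = -2610 + 196/5 = -12854/5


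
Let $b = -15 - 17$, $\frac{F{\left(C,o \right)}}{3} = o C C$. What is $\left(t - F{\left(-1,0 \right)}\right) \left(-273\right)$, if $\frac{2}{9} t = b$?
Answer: $39312$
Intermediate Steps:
$F{\left(C,o \right)} = 3 o C^{2}$ ($F{\left(C,o \right)} = 3 o C C = 3 C o C = 3 o C^{2}$)
$b = -32$
$t = -144$ ($t = \frac{9}{2} \left(-32\right) = -144$)
$\left(t - F{\left(-1,0 \right)}\right) \left(-273\right) = \left(-144 - 3 \cdot 0 \left(-1\right)^{2}\right) \left(-273\right) = \left(-144 - 3 \cdot 0 \cdot 1\right) \left(-273\right) = \left(-144 - 0\right) \left(-273\right) = \left(-144 + 0\right) \left(-273\right) = \left(-144\right) \left(-273\right) = 39312$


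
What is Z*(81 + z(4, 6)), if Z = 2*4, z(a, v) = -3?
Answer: 624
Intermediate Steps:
Z = 8
Z*(81 + z(4, 6)) = 8*(81 - 3) = 8*78 = 624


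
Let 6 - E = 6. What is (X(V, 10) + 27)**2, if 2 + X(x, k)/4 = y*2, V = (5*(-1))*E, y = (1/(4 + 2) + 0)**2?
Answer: 29929/81 ≈ 369.49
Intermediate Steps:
E = 0 (E = 6 - 1*6 = 6 - 6 = 0)
y = 1/36 (y = (1/6 + 0)**2 = (1/6)**2 = 1/36 ≈ 0.027778)
V = 0 (V = (5*(-1))*0 = -5*0 = 0)
X(x, k) = -70/9 (X(x, k) = -8 + 4*((1/36)*2) = -8 + 4*(1/18) = -8 + 2/9 = -70/9)
(X(V, 10) + 27)**2 = (-70/9 + 27)**2 = (173/9)**2 = 29929/81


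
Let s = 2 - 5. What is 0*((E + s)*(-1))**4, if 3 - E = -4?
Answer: 0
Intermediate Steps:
s = -3
E = 7 (E = 3 - 1*(-4) = 3 + 4 = 7)
0*((E + s)*(-1))**4 = 0*((7 - 3)*(-1))**4 = 0*(4*(-1))**4 = 0*(-4)**4 = 0*256 = 0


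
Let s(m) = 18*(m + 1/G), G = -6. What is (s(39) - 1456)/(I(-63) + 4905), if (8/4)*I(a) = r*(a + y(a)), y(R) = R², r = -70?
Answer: 757/131805 ≈ 0.0057433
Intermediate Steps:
s(m) = -3 + 18*m (s(m) = 18*(m + 1/(-6)) = 18*(m - ⅙) = 18*(-⅙ + m) = -3 + 18*m)
I(a) = -35*a - 35*a² (I(a) = (-70*(a + a²))/2 = (-70*a - 70*a²)/2 = -35*a - 35*a²)
(s(39) - 1456)/(I(-63) + 4905) = ((-3 + 18*39) - 1456)/(35*(-63)*(-1 - 1*(-63)) + 4905) = ((-3 + 702) - 1456)/(35*(-63)*(-1 + 63) + 4905) = (699 - 1456)/(35*(-63)*62 + 4905) = -757/(-136710 + 4905) = -757/(-131805) = -757*(-1/131805) = 757/131805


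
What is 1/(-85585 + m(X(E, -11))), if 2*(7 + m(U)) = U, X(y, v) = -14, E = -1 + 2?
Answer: -1/85599 ≈ -1.1682e-5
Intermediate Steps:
E = 1
m(U) = -7 + U/2
1/(-85585 + m(X(E, -11))) = 1/(-85585 + (-7 + (½)*(-14))) = 1/(-85585 + (-7 - 7)) = 1/(-85585 - 14) = 1/(-85599) = -1/85599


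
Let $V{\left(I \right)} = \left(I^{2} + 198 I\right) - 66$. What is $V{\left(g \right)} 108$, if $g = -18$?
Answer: $-357048$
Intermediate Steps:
$V{\left(I \right)} = -66 + I^{2} + 198 I$
$V{\left(g \right)} 108 = \left(-66 + \left(-18\right)^{2} + 198 \left(-18\right)\right) 108 = \left(-66 + 324 - 3564\right) 108 = \left(-3306\right) 108 = -357048$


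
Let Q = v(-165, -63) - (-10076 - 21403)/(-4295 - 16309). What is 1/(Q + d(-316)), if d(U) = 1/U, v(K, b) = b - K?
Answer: 135643/13627920 ≈ 0.0099533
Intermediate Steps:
Q = 690043/6868 (Q = (-63 - 1*(-165)) - (-10076 - 21403)/(-4295 - 16309) = (-63 + 165) - (-31479)/(-20604) = 102 - (-31479)*(-1)/20604 = 102 - 1*10493/6868 = 102 - 10493/6868 = 690043/6868 ≈ 100.47)
1/(Q + d(-316)) = 1/(690043/6868 + 1/(-316)) = 1/(690043/6868 - 1/316) = 1/(13627920/135643) = 135643/13627920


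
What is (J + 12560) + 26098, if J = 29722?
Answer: 68380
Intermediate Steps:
(J + 12560) + 26098 = (29722 + 12560) + 26098 = 42282 + 26098 = 68380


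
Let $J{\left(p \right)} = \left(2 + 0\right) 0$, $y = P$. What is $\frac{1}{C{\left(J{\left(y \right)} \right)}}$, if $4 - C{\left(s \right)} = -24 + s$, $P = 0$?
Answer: $\frac{1}{28} \approx 0.035714$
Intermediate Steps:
$y = 0$
$J{\left(p \right)} = 0$ ($J{\left(p \right)} = 2 \cdot 0 = 0$)
$C{\left(s \right)} = 28 - s$ ($C{\left(s \right)} = 4 - \left(-24 + s\right) = 28 - s$)
$\frac{1}{C{\left(J{\left(y \right)} \right)}} = \frac{1}{28 - 0} = \frac{1}{28 + 0} = \frac{1}{28}$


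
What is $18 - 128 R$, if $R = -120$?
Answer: $15378$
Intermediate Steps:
$18 - 128 R = 18 - -15360 = 18 + 15360 = 15378$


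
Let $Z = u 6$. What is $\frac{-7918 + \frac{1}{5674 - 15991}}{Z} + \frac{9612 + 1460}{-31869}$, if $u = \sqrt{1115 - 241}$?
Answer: $- \frac{11072}{31869} - \frac{81690007 \sqrt{874}}{54102348} \approx -44.986$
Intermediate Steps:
$u = \sqrt{874} \approx 29.563$
$Z = 6 \sqrt{874}$ ($Z = \sqrt{874} \cdot 6 = 6 \sqrt{874} \approx 177.38$)
$\frac{-7918 + \frac{1}{5674 - 15991}}{Z} + \frac{9612 + 1460}{-31869} = \frac{-7918 + \frac{1}{5674 - 15991}}{6 \sqrt{874}} + \frac{9612 + 1460}{-31869} = \left(-7918 + \frac{1}{-10317}\right) \frac{\sqrt{874}}{5244} + 11072 \left(- \frac{1}{31869}\right) = \left(-7918 - \frac{1}{10317}\right) \frac{\sqrt{874}}{5244} - \frac{11072}{31869} = - \frac{81690007 \frac{\sqrt{874}}{5244}}{10317} - \frac{11072}{31869} = - \frac{81690007 \sqrt{874}}{54102348} - \frac{11072}{31869} = - \frac{11072}{31869} - \frac{81690007 \sqrt{874}}{54102348}$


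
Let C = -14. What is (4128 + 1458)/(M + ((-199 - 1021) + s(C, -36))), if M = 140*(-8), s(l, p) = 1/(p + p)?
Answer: -402192/168481 ≈ -2.3872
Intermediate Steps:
s(l, p) = 1/(2*p)
M = -1120
(4128 + 1458)/(M + ((-199 - 1021) + s(C, -36))) = (4128 + 1458)/(-1120 + ((-199 - 1021) + (½)/(-36))) = 5586/(-1120 + (-1220 + (½)*(-1/36))) = 5586/(-1120 + (-1220 - 1/72)) = 5586/(-1120 - 87841/72) = 5586/(-168481/72) = 5586*(-72/168481) = -402192/168481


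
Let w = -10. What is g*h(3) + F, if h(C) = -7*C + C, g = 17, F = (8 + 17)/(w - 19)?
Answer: -8899/29 ≈ -306.86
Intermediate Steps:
F = -25/29 (F = (8 + 17)/(-10 - 19) = 25/(-29) = 25*(-1/29) = -25/29 ≈ -0.86207)
h(C) = -6*C
g*h(3) + F = 17*(-6*3) - 25/29 = 17*(-18) - 25/29 = -306 - 25/29 = -8899/29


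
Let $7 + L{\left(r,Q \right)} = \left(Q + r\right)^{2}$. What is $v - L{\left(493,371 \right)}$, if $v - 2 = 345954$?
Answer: $-400533$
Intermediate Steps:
$L{\left(r,Q \right)} = -7 + \left(Q + r\right)^{2}$
$v = 345956$ ($v = 2 + 345954 = 345956$)
$v - L{\left(493,371 \right)} = 345956 - \left(-7 + \left(371 + 493\right)^{2}\right) = 345956 - \left(-7 + 864^{2}\right) = 345956 - \left(-7 + 746496\right) = 345956 - 746489 = -400533$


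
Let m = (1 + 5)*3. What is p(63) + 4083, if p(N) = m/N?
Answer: 28583/7 ≈ 4083.3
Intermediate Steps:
m = 18 (m = 6*3 = 18)
p(N) = 18/N
p(63) + 4083 = 18/63 + 4083 = 18*(1/63) + 4083 = 2/7 + 4083 = 28583/7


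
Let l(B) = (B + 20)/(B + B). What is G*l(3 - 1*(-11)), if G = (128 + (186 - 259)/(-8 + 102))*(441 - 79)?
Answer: 36797843/658 ≈ 55924.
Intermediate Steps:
l(B) = (20 + B)/(2*B) (l(B) = (20 + B)/((2*B)) = (20 + B)*(1/(2*B)) = (20 + B)/(2*B))
G = 2164579/47 (G = (128 - 73/94)*362 = (11959/94)*362 = 2164579/47 ≈ 46055.)
G*l(3 - 1*(-11)) = 2164579*((20 + (3 - 1*(-11)))/(2*(3 - 1*(-11))))/47 = 2164579*((20 + (3 + 11))/(2*(3 + 11)))/47 = 2164579*((1/2)*(20 + 14)/14)/47 = 2164579*((1/2)*(1/14)*34)/47 = (2164579/47)*(17/14) = 36797843/658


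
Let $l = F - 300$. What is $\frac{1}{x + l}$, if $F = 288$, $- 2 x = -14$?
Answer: $- \frac{1}{5} \approx -0.2$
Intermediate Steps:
$x = 7$ ($x = \left(- \frac{1}{2}\right) \left(-14\right) = 7$)
$l = -12$ ($l = 288 - 300 = -12$)
$\frac{1}{x + l} = \frac{1}{7 - 12} = \frac{1}{-5} = - \frac{1}{5}$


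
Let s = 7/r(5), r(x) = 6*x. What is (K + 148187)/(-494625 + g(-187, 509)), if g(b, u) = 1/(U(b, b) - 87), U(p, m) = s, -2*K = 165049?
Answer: -22789265/171667854 ≈ -0.13275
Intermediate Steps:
K = -165049/2 (K = -½*165049 = -165049/2 ≈ -82525.)
s = 7/30 (s = 7/((6*5)) = 7/30 ≈ 0.23333)
U(p, m) = 7/30
g(b, u) = -30/2603 (g(b, u) = 1/(7/30 - 87) = 1/(-2603/30) = -30/2603)
(K + 148187)/(-494625 + g(-187, 509)) = (-165049/2 + 148187)/(-494625 - 30/2603) = 131325/(2*(-1287508905/2603)) = (131325/2)*(-2603/1287508905) = -22789265/171667854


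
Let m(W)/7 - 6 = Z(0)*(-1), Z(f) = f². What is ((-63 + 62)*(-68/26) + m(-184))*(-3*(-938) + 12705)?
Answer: 9001020/13 ≈ 6.9239e+5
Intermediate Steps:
m(W) = 42 (m(W) = 42 + 7*(0²*(-1)) = 42 + 7*(0*(-1)) = 42 + 7*0 = 42 + 0 = 42)
((-63 + 62)*(-68/26) + m(-184))*(-3*(-938) + 12705) = ((-63 + 62)*(-68/26) + 42)*(-3*(-938) + 12705) = (-(-68)/26 + 42)*(2814 + 12705) = (-1*(-34/13) + 42)*15519 = (34/13 + 42)*15519 = (580/13)*15519 = 9001020/13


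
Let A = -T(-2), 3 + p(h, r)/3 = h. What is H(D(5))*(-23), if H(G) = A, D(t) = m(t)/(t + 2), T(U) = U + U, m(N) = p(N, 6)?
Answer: -92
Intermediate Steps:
p(h, r) = -9 + 3*h
m(N) = -9 + 3*N
T(U) = 2*U
D(t) = (-9 + 3*t)/(2 + t) (D(t) = (-9 + 3*t)/(t + 2) = (-9 + 3*t)/(2 + t))
A = 4 (A = -2*(-2) = -1*(-4) = 4)
H(G) = 4
H(D(5))*(-23) = 4*(-23) = -92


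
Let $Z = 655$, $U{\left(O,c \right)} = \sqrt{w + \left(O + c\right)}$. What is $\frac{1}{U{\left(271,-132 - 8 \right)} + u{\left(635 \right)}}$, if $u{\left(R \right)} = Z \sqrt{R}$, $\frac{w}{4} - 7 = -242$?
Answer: $\frac{1}{655 \sqrt{635} + i \sqrt{809}} \approx 6.0586 \cdot 10^{-5} - 1.044 \cdot 10^{-7} i$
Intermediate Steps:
$w = -940$ ($w = 28 + 4 \left(-242\right) = 28 - 968 = -940$)
$U{\left(O,c \right)} = \sqrt{-940 + O + c}$ ($U{\left(O,c \right)} = \sqrt{-940 + \left(O + c\right)} = \sqrt{-940 + O + c}$)
$u{\left(R \right)} = 655 \sqrt{R}$
$\frac{1}{U{\left(271,-132 - 8 \right)} + u{\left(635 \right)}} = \frac{1}{\sqrt{-940 + 271 - 140} + 655 \sqrt{635}} = \frac{1}{\sqrt{-809} + 655 \sqrt{635}} = \frac{1}{i \sqrt{809} + 655 \sqrt{635}} = \frac{1}{655 \sqrt{635} + i \sqrt{809}}$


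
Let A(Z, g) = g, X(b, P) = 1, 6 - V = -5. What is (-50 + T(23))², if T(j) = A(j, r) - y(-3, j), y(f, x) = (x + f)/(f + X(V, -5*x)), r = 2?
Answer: 1444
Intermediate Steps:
V = 11 (V = 6 - 1*(-5) = 6 + 5 = 11)
y(f, x) = (f + x)/(1 + f) (y(f, x) = (x + f)/(f + 1) = (f + x)/(1 + f))
T(j) = ½ + j/2 (T(j) = 2 - (-3 + j)/(1 - 3) = 2 - (-3 + j)/(-2) = 2 - (-1)*(-3 + j)/2 = 2 - (3/2 - j/2) = 2 + (-3/2 + j/2) = ½ + j/2)
(-50 + T(23))² = (-50 + (½ + (½)*23))² = (-50 + (½ + 23/2))² = (-50 + 12)² = (-38)² = 1444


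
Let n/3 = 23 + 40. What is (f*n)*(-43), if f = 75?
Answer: -609525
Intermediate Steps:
n = 189 (n = 3*(23 + 40) = 3*63 = 189)
(f*n)*(-43) = (75*189)*(-43) = 14175*(-43) = -609525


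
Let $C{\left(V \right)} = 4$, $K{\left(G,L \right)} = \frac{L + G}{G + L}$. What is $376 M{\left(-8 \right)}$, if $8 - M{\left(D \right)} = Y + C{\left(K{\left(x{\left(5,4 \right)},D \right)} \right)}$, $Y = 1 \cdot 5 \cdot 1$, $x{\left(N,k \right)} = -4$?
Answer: $-376$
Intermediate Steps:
$K{\left(G,L \right)} = 1$ ($K{\left(G,L \right)} = \frac{G + L}{G + L} = 1$)
$Y = 5$ ($Y = 5 \cdot 1 = 5$)
$M{\left(D \right)} = -1$ ($M{\left(D \right)} = 8 - \left(5 + 4\right) = 8 - 9 = -1$)
$376 M{\left(-8 \right)} = 376 \left(-1\right) = -376$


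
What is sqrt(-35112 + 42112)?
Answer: 10*sqrt(70) ≈ 83.666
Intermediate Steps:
sqrt(-35112 + 42112) = sqrt(7000) = 10*sqrt(70)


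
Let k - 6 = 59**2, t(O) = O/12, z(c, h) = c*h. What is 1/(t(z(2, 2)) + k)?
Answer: 3/10462 ≈ 0.00028675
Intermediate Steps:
t(O) = O/12
k = 3487 (k = 6 + 59**2 = 6 + 3481 = 3487)
1/(t(z(2, 2)) + k) = 1/((2*2)/12 + 3487) = 1/((1/12)*4 + 3487) = 1/(1/3 + 3487) = 1/(10462/3) = 3/10462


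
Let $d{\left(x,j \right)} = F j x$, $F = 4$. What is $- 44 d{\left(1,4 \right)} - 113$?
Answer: $-817$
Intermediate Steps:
$d{\left(x,j \right)} = 4 j x$
$- 44 d{\left(1,4 \right)} - 113 = - 44 \cdot 4 \cdot 4 \cdot 1 - 113 = \left(-44\right) 16 - 113 = -704 - 113 = -817$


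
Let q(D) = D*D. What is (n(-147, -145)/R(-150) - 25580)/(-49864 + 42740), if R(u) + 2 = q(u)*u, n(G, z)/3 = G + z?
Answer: 21583137571/6010878562 ≈ 3.5907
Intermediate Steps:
q(D) = D²
n(G, z) = 3*G + 3*z (n(G, z) = 3*(G + z) = 3*G + 3*z)
R(u) = -2 + u³ (R(u) = -2 + u²*u = -2 + u³)
(n(-147, -145)/R(-150) - 25580)/(-49864 + 42740) = ((3*(-147) + 3*(-145))/(-2 + (-150)³) - 25580)/(-49864 + 42740) = ((-441 - 435)/(-2 - 3375000) - 25580)/(-7124) = (-876/(-3375002) - 25580)*(-1/7124) = (-876*(-1/3375002) - 25580)*(-1/7124) = (438/1687501 - 25580)*(-1/7124) = -43166275142/1687501*(-1/7124) = 21583137571/6010878562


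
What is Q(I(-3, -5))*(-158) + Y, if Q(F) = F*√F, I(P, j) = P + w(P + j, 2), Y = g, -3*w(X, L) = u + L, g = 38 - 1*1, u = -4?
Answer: 37 + 1106*I*√21/9 ≈ 37.0 + 563.15*I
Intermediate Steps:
g = 37 (g = 38 - 1 = 37)
w(X, L) = 4/3 - L/3 (w(X, L) = -(-4 + L)/3 = 4/3 - L/3)
Y = 37
I(P, j) = ⅔ + P (I(P, j) = P + (4/3 - ⅓*2) = P + (4/3 - ⅔) = P + ⅔ = ⅔ + P)
Q(F) = F^(3/2)
Q(I(-3, -5))*(-158) + Y = (⅔ - 3)^(3/2)*(-158) + 37 = (-7/3)^(3/2)*(-158) + 37 = -7*I*√21/9*(-158) + 37 = 1106*I*√21/9 + 37 = 37 + 1106*I*√21/9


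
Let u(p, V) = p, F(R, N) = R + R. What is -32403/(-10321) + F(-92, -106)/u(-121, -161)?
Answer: 5819827/1248841 ≈ 4.6602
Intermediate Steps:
F(R, N) = 2*R
-32403/(-10321) + F(-92, -106)/u(-121, -161) = -32403/(-10321) + (2*(-92))/(-121) = -32403*(-1/10321) - 184*(-1/121) = 32403/10321 + 184/121 = 5819827/1248841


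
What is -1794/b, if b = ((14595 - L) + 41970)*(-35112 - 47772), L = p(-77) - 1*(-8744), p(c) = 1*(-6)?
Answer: 23/50821706 ≈ 4.5256e-7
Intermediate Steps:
p(c) = -6
L = 8738 (L = -6 - 1*(-8744) = -6 + 8744 = 8738)
b = -3964093068 (b = ((14595 - 1*8738) + 41970)*(-35112 - 47772) = ((14595 - 8738) + 41970)*(-82884) = (5857 + 41970)*(-82884) = 47827*(-82884) = -3964093068)
-1794/b = -1794/(-3964093068) = -1794*(-1/3964093068) = 23/50821706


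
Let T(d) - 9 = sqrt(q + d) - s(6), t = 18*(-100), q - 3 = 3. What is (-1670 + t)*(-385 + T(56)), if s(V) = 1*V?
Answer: 1325540 - 3470*sqrt(62) ≈ 1.2982e+6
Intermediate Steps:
q = 6 (q = 3 + 3 = 6)
t = -1800
s(V) = V
T(d) = 3 + sqrt(6 + d) (T(d) = 9 + (sqrt(6 + d) - 1*6) = 9 + (sqrt(6 + d) - 6) = 9 + (-6 + sqrt(6 + d)) = 3 + sqrt(6 + d))
(-1670 + t)*(-385 + T(56)) = (-1670 - 1800)*(-385 + (3 + sqrt(6 + 56))) = -3470*(-385 + (3 + sqrt(62))) = -3470*(-382 + sqrt(62)) = 1325540 - 3470*sqrt(62)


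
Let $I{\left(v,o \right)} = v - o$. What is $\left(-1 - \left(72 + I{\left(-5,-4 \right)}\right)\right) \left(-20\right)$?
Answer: $1440$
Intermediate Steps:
$\left(-1 - \left(72 + I{\left(-5,-4 \right)}\right)\right) \left(-20\right) = \left(-1 - \left(67 + 4\right)\right) \left(-20\right) = \left(-1 - 71\right) \left(-20\right) = \left(-72\right) \left(-20\right) = 1440$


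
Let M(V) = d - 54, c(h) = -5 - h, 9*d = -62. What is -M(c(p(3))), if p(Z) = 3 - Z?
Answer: 548/9 ≈ 60.889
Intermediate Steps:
d = -62/9 (d = (⅑)*(-62) = -62/9 ≈ -6.8889)
M(V) = -548/9 (M(V) = -62/9 - 54 = -548/9)
-M(c(p(3))) = -1*(-548/9) = 548/9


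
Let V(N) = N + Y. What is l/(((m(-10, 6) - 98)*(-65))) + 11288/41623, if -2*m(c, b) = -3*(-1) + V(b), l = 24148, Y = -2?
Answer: 2159169568/549215485 ≈ 3.9314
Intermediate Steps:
V(N) = -2 + N (V(N) = N - 2 = -2 + N)
m(c, b) = -½ - b/2 (m(c, b) = -(-3*(-1) + (-2 + b))/2 = -(3 + (-2 + b))/2 = -(1 + b)/2 = -½ - b/2)
l/(((m(-10, 6) - 98)*(-65))) + 11288/41623 = 24148/((((-½ - ½*6) - 98)*(-65))) + 11288/41623 = 24148/((((-½ - 3) - 98)*(-65))) + 11288*(1/41623) = 24148/(((-7/2 - 98)*(-65))) + 11288/41623 = 24148/((-203/2*(-65))) + 11288/41623 = 24148/(13195/2) + 11288/41623 = 24148*(2/13195) + 11288/41623 = 48296/13195 + 11288/41623 = 2159169568/549215485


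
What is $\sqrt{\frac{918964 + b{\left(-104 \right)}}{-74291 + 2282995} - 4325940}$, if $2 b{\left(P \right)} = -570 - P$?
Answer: $\frac{i \sqrt{329742944095193819}}{276088} \approx 2079.9 i$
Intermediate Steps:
$b{\left(P \right)} = -285 - \frac{P}{2}$ ($b{\left(P \right)} = \frac{-570 - P}{2} = -285 - \frac{P}{2}$)
$\sqrt{\frac{918964 + b{\left(-104 \right)}}{-74291 + 2282995} - 4325940} = \sqrt{\frac{918964 - 233}{-74291 + 2282995} - 4325940} = \sqrt{\frac{918964 + \left(-285 + 52\right)}{2208704} - 4325940} = \sqrt{\left(918964 - 233\right) \frac{1}{2208704} - 4325940} = \sqrt{918731 \cdot \frac{1}{2208704} - 4325940} = \sqrt{\frac{918731}{2208704} - 4325940} = \sqrt{- \frac{9554720063029}{2208704}} = \frac{i \sqrt{329742944095193819}}{276088}$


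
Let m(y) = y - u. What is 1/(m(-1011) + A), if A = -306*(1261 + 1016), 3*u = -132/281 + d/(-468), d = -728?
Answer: -7587/5294006497 ≈ -1.4331e-6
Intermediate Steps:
u = 2746/7587 (u = (-132/281 - 728/(-468))/3 = (-132*1/281 - 728*(-1/468))/3 = (-132/281 + 14/9)/3 = (1/3)*(2746/2529) = 2746/7587 ≈ 0.36193)
m(y) = -2746/7587 + y (m(y) = y - 1*2746/7587 = y - 2746/7587 = -2746/7587 + y)
A = -696762 (A = -306*2277 = -696762)
1/(m(-1011) + A) = 1/((-2746/7587 - 1011) - 696762) = 1/(-7673203/7587 - 696762) = 1/(-5294006497/7587) = -7587/5294006497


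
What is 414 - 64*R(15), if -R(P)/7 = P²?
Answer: 101214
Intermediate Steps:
R(P) = -7*P²
414 - 64*R(15) = 414 - (-448)*15² = 414 - (-448)*225 = 414 - 64*(-1575) = 414 + 100800 = 101214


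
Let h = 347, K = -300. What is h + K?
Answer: 47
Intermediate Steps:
h + K = 347 - 300 = 47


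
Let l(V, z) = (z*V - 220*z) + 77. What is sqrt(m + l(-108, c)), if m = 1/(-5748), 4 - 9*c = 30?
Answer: sqrt(8462700407)/2874 ≈ 32.009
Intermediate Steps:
c = -26/9 (c = 4/9 - 1/9*30 = 4/9 - 10/3 = -26/9 ≈ -2.8889)
l(V, z) = 77 - 220*z + V*z (l(V, z) = (V*z - 220*z) + 77 = (-220*z + V*z) + 77 = 77 - 220*z + V*z)
m = -1/5748 ≈ -0.00017397
sqrt(m + l(-108, c)) = sqrt(-1/5748 + (77 - 220*(-26/9) - 108*(-26/9))) = sqrt(-1/5748 + (77 + 5720/9 + 312)) = sqrt(-1/5748 + 9221/9) = sqrt(17667433/17244) = sqrt(8462700407)/2874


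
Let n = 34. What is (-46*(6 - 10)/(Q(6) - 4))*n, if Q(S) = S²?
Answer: 391/2 ≈ 195.50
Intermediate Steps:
(-46*(6 - 10)/(Q(6) - 4))*n = -46*(6 - 10)/(6² - 4)*34 = -(-184)/(36 - 4)*34 = -(-184)/32*34 = -46*(-⅛)*34 = (23/4)*34 = 391/2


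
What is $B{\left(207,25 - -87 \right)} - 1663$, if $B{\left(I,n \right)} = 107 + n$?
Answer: $-1444$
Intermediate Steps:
$B{\left(207,25 - -87 \right)} - 1663 = \left(107 + \left(25 - -87\right)\right) - 1663 = \left(107 + \left(25 + 87\right)\right) - 1663 = \left(107 + 112\right) - 1663 = 219 - 1663 = -1444$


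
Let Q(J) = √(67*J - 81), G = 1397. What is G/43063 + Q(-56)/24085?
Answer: 1397/43063 + I*√3833/24085 ≈ 0.032441 + 0.0025705*I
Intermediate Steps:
Q(J) = √(-81 + 67*J)
G/43063 + Q(-56)/24085 = 1397/43063 + √(-81 + 67*(-56))/24085 = 1397*(1/43063) + √(-81 - 3752)*(1/24085) = 1397/43063 + √(-3833)*(1/24085) = 1397/43063 + (I*√3833)*(1/24085) = 1397/43063 + I*√3833/24085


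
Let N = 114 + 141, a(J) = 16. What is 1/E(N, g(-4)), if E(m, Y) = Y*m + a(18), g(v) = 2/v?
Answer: -2/223 ≈ -0.0089686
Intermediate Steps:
N = 255
E(m, Y) = 16 + Y*m (E(m, Y) = Y*m + 16 = 16 + Y*m)
1/E(N, g(-4)) = 1/(16 + (2/(-4))*255) = 1/(16 + (2*(-1/4))*255) = 1/(16 - 1/2*255) = 1/(16 - 255/2) = 1/(-223/2) = -2/223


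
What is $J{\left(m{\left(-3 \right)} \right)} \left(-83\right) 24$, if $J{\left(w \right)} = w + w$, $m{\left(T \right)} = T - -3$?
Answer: $0$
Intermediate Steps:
$m{\left(T \right)} = 3 + T$ ($m{\left(T \right)} = T + 3 = 3 + T$)
$J{\left(w \right)} = 2 w$
$J{\left(m{\left(-3 \right)} \right)} \left(-83\right) 24 = 2 \left(3 - 3\right) \left(-83\right) 24 = 2 \cdot 0 \left(-83\right) 24 = 0 \left(-83\right) 24 = 0 \cdot 24 = 0$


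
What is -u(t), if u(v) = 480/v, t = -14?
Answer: 240/7 ≈ 34.286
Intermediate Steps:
-u(t) = -480/(-14) = -480*(-1)/14 = -1*(-240/7) = 240/7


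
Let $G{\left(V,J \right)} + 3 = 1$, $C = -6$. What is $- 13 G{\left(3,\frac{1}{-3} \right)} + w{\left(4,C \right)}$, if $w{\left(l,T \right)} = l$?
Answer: $30$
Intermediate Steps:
$G{\left(V,J \right)} = -2$ ($G{\left(V,J \right)} = -3 + 1 = -2$)
$- 13 G{\left(3,\frac{1}{-3} \right)} + w{\left(4,C \right)} = \left(-13\right) \left(-2\right) + 4 = 26 + 4 = 30$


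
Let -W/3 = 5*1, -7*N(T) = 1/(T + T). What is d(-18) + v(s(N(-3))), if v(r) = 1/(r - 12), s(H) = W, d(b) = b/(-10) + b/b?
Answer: 373/135 ≈ 2.7630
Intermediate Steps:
N(T) = -1/(14*T) (N(T) = -1/(7*(T + T)) = -1/(2*T)/7 = -1/(14*T))
W = -15 ≈ -15.000
d(b) = 1 - b/10 (d(b) = b*(-⅒) + 1 = -b/10 + 1 = 1 - b/10)
s(H) = -15
v(r) = 1/(-12 + r)
d(-18) + v(s(N(-3))) = (1 - ⅒*(-18)) + 1/(-12 - 15) = (1 + 9/5) + 1/(-27) = 14/5 - 1/27 = 373/135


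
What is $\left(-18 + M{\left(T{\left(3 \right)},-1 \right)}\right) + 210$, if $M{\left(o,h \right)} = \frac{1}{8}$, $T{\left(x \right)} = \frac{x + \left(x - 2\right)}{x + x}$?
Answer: $\frac{1537}{8} \approx 192.13$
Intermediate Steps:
$T{\left(x \right)} = \frac{-2 + 2 x}{2 x}$ ($T{\left(x \right)} = \frac{x + \left(x - 2\right)}{2 x} = \left(x + \left(-2 + x\right)\right) \frac{1}{2 x} = \left(-2 + 2 x\right) \frac{1}{2 x} = \frac{-2 + 2 x}{2 x}$)
$M{\left(o,h \right)} = \frac{1}{8}$
$\left(-18 + M{\left(T{\left(3 \right)},-1 \right)}\right) + 210 = \left(-18 + \frac{1}{8}\right) + 210 = - \frac{143}{8} + 210 = \frac{1537}{8}$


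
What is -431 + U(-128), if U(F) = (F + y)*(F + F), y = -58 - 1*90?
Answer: 70225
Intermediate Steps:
y = -148 (y = -58 - 90 = -148)
U(F) = 2*F*(-148 + F) (U(F) = (F - 148)*(F + F) = (-148 + F)*(2*F) = 2*F*(-148 + F))
-431 + U(-128) = -431 + 2*(-128)*(-148 - 128) = -431 + 2*(-128)*(-276) = -431 + 70656 = 70225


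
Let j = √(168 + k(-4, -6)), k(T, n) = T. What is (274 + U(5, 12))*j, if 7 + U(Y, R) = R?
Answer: 558*√41 ≈ 3572.9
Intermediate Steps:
U(Y, R) = -7 + R
j = 2*√41 (j = √(168 - 4) = √164 = 2*√41 ≈ 12.806)
(274 + U(5, 12))*j = (274 + (-7 + 12))*(2*√41) = (274 + 5)*(2*√41) = 279*(2*√41) = 558*√41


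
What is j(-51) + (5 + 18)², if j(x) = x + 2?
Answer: 480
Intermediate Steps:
j(x) = 2 + x
j(-51) + (5 + 18)² = (2 - 51) + (5 + 18)² = -49 + 23² = -49 + 529 = 480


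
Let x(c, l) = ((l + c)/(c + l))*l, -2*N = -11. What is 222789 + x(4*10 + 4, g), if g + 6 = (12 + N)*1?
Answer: 445601/2 ≈ 2.2280e+5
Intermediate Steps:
N = 11/2 (N = -½*(-11) = 11/2 ≈ 5.5000)
g = 23/2 (g = -6 + (12 + 11/2)*1 = -6 + (35/2)*1 = -6 + 35/2 = 23/2 ≈ 11.500)
x(c, l) = l (x(c, l) = ((c + l)/(c + l))*l = 1*l = l)
222789 + x(4*10 + 4, g) = 222789 + 23/2 = 445601/2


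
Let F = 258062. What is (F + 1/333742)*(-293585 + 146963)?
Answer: -6313992570174555/166871 ≈ -3.7838e+10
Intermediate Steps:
(F + 1/333742)*(-293585 + 146963) = (258062 + 1/333742)*(-293585 + 146963) = (258062 + 1/333742)*(-146622) = (86126128005/333742)*(-146622) = -6313992570174555/166871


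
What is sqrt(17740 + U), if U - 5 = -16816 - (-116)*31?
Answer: 5*sqrt(181) ≈ 67.268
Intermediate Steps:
U = -13215 (U = 5 + (-16816 - (-116)*31) = 5 + (-16816 - 1*(-3596)) = 5 + (-16816 + 3596) = 5 - 13220 = -13215)
sqrt(17740 + U) = sqrt(17740 - 13215) = sqrt(4525) = 5*sqrt(181)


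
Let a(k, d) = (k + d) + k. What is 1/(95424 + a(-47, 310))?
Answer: 1/95640 ≈ 1.0456e-5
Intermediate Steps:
a(k, d) = d + 2*k (a(k, d) = (d + k) + k = d + 2*k)
1/(95424 + a(-47, 310)) = 1/(95424 + (310 + 2*(-47))) = 1/(95424 + (310 - 94)) = 1/(95424 + 216) = 1/95640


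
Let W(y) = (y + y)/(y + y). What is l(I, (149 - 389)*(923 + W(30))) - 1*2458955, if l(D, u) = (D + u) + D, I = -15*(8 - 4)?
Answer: -2680835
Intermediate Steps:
W(y) = 1 (W(y) = (2*y)/((2*y)) = (2*y)*(1/(2*y)) = 1)
I = -60 (I = -15*4 = -60)
l(D, u) = u + 2*D
l(I, (149 - 389)*(923 + W(30))) - 1*2458955 = ((149 - 389)*(923 + 1) + 2*(-60)) - 1*2458955 = (-240*924 - 120) - 2458955 = (-221760 - 120) - 2458955 = -221880 - 2458955 = -2680835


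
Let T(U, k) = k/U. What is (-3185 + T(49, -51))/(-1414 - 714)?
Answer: 39029/26068 ≈ 1.4972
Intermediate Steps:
(-3185 + T(49, -51))/(-1414 - 714) = (-3185 - 51/49)/(-1414 - 714) = (-3185 - 51*1/49)/(-2128) = (-3185 - 51/49)*(-1/2128) = -156116/49*(-1/2128) = 39029/26068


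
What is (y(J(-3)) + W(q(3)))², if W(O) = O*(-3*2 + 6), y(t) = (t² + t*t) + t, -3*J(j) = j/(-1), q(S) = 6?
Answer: 1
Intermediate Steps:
J(j) = j/3 (J(j) = -j/(3*(-1)) = -j*(-1)/3 = -(-1)*j/3 = j/3)
y(t) = t + 2*t² (y(t) = (t² + t²) + t = 2*t² + t = t + 2*t²)
W(O) = 0 (W(O) = O*(-6 + 6) = O*0 = 0)
(y(J(-3)) + W(q(3)))² = (((⅓)*(-3))*(1 + 2*((⅓)*(-3))) + 0)² = (-(1 + 2*(-1)) + 0)² = (-(1 - 2) + 0)² = (-1*(-1) + 0)² = (1 + 0)² = 1² = 1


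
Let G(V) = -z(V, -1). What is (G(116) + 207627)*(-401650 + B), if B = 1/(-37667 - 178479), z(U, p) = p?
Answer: -9012616656096414/108073 ≈ -8.3394e+10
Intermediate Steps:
B = -1/216146 (B = 1/(-216146) = -1/216146 ≈ -4.6265e-6)
G(V) = 1 (G(V) = -1*(-1) = 1)
(G(116) + 207627)*(-401650 + B) = (1 + 207627)*(-401650 - 1/216146) = 207628*(-86815040901/216146) = -9012616656096414/108073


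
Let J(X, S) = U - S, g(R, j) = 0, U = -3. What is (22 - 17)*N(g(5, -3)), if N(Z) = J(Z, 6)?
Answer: -45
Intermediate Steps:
J(X, S) = -3 - S
N(Z) = -9 (N(Z) = -3 - 1*6 = -3 - 6 = -9)
(22 - 17)*N(g(5, -3)) = (22 - 17)*(-9) = 5*(-9) = -45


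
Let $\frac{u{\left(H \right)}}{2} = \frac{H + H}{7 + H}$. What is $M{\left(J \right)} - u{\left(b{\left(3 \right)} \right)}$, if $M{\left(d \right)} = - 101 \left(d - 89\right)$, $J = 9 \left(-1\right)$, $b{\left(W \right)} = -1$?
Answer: $\frac{29696}{3} \approx 9898.7$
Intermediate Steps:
$u{\left(H \right)} = \frac{4 H}{7 + H}$ ($u{\left(H \right)} = 2 \frac{H + H}{7 + H} = 2 \frac{2 H}{7 + H} = \frac{4 H}{7 + H}$)
$J = -9$
$M{\left(d \right)} = 8989 - 101 d$ ($M{\left(d \right)} = - 101 \left(-89 + d\right) = 8989 - 101 d$)
$M{\left(J \right)} - u{\left(b{\left(3 \right)} \right)} = \left(8989 - -909\right) - 4 \left(-1\right) \frac{1}{7 - 1} = \left(8989 + 909\right) - 4 \left(-1\right) \frac{1}{6} = 9898 - 4 \left(-1\right) \frac{1}{6} = 9898 - - \frac{2}{3} = 9898 + \frac{2}{3} = \frac{29696}{3}$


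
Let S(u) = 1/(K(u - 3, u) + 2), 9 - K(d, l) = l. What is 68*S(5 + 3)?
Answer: 68/3 ≈ 22.667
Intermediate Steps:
K(d, l) = 9 - l
S(u) = 1/(11 - u) (S(u) = 1/((9 - u) + 2) = 1/(11 - u))
68*S(5 + 3) = 68*(-1/(-11 + (5 + 3))) = 68*(-1/(-11 + 8)) = 68*(-1/(-3)) = 68*(-1*(-⅓)) = 68*(⅓) = 68/3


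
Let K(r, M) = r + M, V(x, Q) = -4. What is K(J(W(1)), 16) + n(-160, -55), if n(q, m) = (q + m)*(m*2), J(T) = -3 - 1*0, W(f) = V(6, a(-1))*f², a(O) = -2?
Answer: 23663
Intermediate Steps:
W(f) = -4*f²
J(T) = -3 (J(T) = -3 + 0 = -3)
n(q, m) = 2*m*(m + q) (n(q, m) = (m + q)*(2*m) = 2*m*(m + q))
K(r, M) = M + r
K(J(W(1)), 16) + n(-160, -55) = (16 - 3) + 2*(-55)*(-55 - 160) = 13 + 2*(-55)*(-215) = 13 + 23650 = 23663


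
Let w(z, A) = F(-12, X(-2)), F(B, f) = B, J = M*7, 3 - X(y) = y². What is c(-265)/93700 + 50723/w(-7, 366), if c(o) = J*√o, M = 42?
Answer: -50723/12 + 147*I*√265/46850 ≈ -4226.9 + 0.051078*I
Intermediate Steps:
X(y) = 3 - y²
J = 294 (J = 42*7 = 294)
w(z, A) = -12
c(o) = 294*√o
c(-265)/93700 + 50723/w(-7, 366) = (294*√(-265))/93700 + 50723/(-12) = (294*(I*√265))*(1/93700) + 50723*(-1/12) = (294*I*√265)*(1/93700) - 50723/12 = 147*I*√265/46850 - 50723/12 = -50723/12 + 147*I*√265/46850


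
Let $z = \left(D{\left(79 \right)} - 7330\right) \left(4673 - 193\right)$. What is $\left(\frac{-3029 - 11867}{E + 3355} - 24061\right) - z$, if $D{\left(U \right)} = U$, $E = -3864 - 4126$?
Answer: $\frac{150454056961}{4635} \approx 3.246 \cdot 10^{7}$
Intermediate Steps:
$E = -7990$
$z = -32484480$ ($z = \left(79 - 7330\right) \left(4673 - 193\right) = \left(-7251\right) 4480 = -32484480$)
$\left(\frac{-3029 - 11867}{E + 3355} - 24061\right) - z = \left(\frac{-3029 - 11867}{-7990 + 3355} - 24061\right) - -32484480 = \left(- \frac{14896}{-4635} - 24061\right) + 32484480 = \left(\left(-14896\right) \left(- \frac{1}{4635}\right) - 24061\right) + 32484480 = \left(\frac{14896}{4635} - 24061\right) + 32484480 = - \frac{111507839}{4635} + 32484480 = \frac{150454056961}{4635}$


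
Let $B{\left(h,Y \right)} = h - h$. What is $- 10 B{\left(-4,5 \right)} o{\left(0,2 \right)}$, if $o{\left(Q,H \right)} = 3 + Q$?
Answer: $0$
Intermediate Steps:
$B{\left(h,Y \right)} = 0$
$- 10 B{\left(-4,5 \right)} o{\left(0,2 \right)} = \left(-10\right) 0 \left(3 + 0\right) = 0 \cdot 3 = 0$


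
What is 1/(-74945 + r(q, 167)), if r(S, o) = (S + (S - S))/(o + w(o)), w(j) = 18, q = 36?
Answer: -185/13864789 ≈ -1.3343e-5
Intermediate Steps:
r(S, o) = S/(18 + o) (r(S, o) = (S + (S - S))/(o + 18) = (S + 0)/(18 + o) = S/(18 + o))
1/(-74945 + r(q, 167)) = 1/(-74945 + 36/(18 + 167)) = 1/(-74945 + 36/185) = 1/(-13864789/185) = -185/13864789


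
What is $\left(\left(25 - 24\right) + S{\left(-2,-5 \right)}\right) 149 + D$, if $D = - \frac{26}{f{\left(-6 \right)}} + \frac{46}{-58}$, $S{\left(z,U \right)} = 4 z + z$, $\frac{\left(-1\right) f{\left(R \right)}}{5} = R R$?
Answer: $- \frac{3501703}{2610} \approx -1341.6$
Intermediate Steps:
$f{\left(R \right)} = - 5 R^{2}$ ($f{\left(R \right)} = - 5 R R = - 5 R^{2}$)
$S{\left(z,U \right)} = 5 z$
$D = - \frac{1693}{2610}$ ($D = - \frac{26}{\left(-5\right) \left(-6\right)^{2}} + \frac{46}{-58} = - \frac{26}{\left(-5\right) 36} + 46 \left(- \frac{1}{58}\right) = - \frac{26}{-180} - \frac{23}{29} = \left(-26\right) \left(- \frac{1}{180}\right) - \frac{23}{29} = \frac{13}{90} - \frac{23}{29} = - \frac{1693}{2610} \approx -0.64866$)
$\left(\left(25 - 24\right) + S{\left(-2,-5 \right)}\right) 149 + D = \left(\left(25 - 24\right) + 5 \left(-2\right)\right) 149 - \frac{1693}{2610} = \left(1 - 10\right) 149 - \frac{1693}{2610} = \left(-9\right) 149 - \frac{1693}{2610} = -1341 - \frac{1693}{2610} = - \frac{3501703}{2610}$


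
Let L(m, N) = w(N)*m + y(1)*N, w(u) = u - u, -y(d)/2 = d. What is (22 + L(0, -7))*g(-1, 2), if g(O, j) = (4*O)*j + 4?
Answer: -144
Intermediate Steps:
y(d) = -2*d
w(u) = 0
g(O, j) = 4 + 4*O*j (g(O, j) = 4*O*j + 4 = 4 + 4*O*j)
L(m, N) = -2*N (L(m, N) = 0*m + (-2*1)*N = 0 - 2*N = -2*N)
(22 + L(0, -7))*g(-1, 2) = (22 - 2*(-7))*(4 + 4*(-1)*2) = (22 + 14)*(4 - 8) = 36*(-4) = -144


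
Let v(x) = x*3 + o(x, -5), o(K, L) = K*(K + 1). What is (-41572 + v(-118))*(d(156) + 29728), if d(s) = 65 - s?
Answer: -833392440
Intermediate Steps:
o(K, L) = K*(1 + K)
v(x) = 3*x + x*(1 + x) (v(x) = x*3 + x*(1 + x) = 3*x + x*(1 + x))
(-41572 + v(-118))*(d(156) + 29728) = (-41572 - 118*(4 - 118))*((65 - 1*156) + 29728) = (-41572 - 118*(-114))*((65 - 156) + 29728) = (-41572 + 13452)*(-91 + 29728) = -28120*29637 = -833392440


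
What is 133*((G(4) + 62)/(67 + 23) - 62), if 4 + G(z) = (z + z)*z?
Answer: -8113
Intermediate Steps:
G(z) = -4 + 2*z**2 (G(z) = -4 + (z + z)*z = -4 + (2*z)*z = -4 + 2*z**2)
133*((G(4) + 62)/(67 + 23) - 62) = 133*(((-4 + 2*4**2) + 62)/(67 + 23) - 62) = 133*(((-4 + 2*16) + 62)/90 - 62) = 133*(((-4 + 32) + 62)*(1/90) - 62) = 133*((28 + 62)*(1/90) - 62) = 133*(90*(1/90) - 62) = 133*(1 - 62) = 133*(-61) = -8113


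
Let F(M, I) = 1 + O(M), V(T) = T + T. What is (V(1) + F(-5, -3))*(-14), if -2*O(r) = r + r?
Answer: -112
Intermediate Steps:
V(T) = 2*T
O(r) = -r (O(r) = -(r + r)/2 = -r)
F(M, I) = 1 - M
(V(1) + F(-5, -3))*(-14) = (2*1 + (1 - 1*(-5)))*(-14) = (2 + (1 + 5))*(-14) = (2 + 6)*(-14) = 8*(-14) = -112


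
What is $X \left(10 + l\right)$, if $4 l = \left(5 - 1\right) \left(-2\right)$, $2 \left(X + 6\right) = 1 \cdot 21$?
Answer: $36$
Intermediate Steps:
$X = \frac{9}{2}$ ($X = -6 + \frac{1 \cdot 21}{2} = -6 + \frac{1}{2} \cdot 21 = -6 + \frac{21}{2} = \frac{9}{2} \approx 4.5$)
$l = -2$ ($l = \frac{\left(5 - 1\right) \left(-2\right)}{4} = \frac{4 \left(-2\right)}{4} = \frac{1}{4} \left(-8\right) = -2$)
$X \left(10 + l\right) = \frac{9 \left(10 - 2\right)}{2} = \frac{9}{2} \cdot 8 = 36$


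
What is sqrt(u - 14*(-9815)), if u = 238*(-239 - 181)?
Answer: 5*sqrt(1498) ≈ 193.52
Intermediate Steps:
u = -99960 (u = 238*(-420) = -99960)
sqrt(u - 14*(-9815)) = sqrt(-99960 - 14*(-9815)) = sqrt(-99960 + 137410) = sqrt(37450) = 5*sqrt(1498)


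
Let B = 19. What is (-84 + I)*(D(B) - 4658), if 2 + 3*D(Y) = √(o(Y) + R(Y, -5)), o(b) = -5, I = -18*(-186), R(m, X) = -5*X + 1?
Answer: -15205888 + 1088*√21 ≈ -1.5201e+7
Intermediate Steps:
R(m, X) = 1 - 5*X
I = 3348
D(Y) = -⅔ + √21/3 (D(Y) = -⅔ + √(-5 + (1 - 5*(-5)))/3 = -⅔ + √(-5 + (1 + 25))/3 = -⅔ + √(-5 + 26)/3 = -⅔ + √21/3)
(-84 + I)*(D(B) - 4658) = (-84 + 3348)*((-⅔ + √21/3) - 4658) = 3264*(-13976/3 + √21/3) = -15205888 + 1088*√21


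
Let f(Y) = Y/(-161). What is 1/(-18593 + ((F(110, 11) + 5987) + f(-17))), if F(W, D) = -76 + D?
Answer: -161/2040014 ≈ -7.8921e-5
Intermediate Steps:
f(Y) = -Y/161 (f(Y) = Y*(-1/161) = -Y/161)
1/(-18593 + ((F(110, 11) + 5987) + f(-17))) = 1/(-18593 + (((-76 + 11) + 5987) - 1/161*(-17))) = 1/(-18593 + ((-65 + 5987) + 17/161)) = 1/(-18593 + (5922 + 17/161)) = 1/(-18593 + 953459/161) = 1/(-2040014/161) = -161/2040014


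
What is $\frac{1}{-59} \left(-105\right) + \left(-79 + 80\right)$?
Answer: $\frac{164}{59} \approx 2.7797$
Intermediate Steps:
$\frac{1}{-59} \left(-105\right) + \left(-79 + 80\right) = \left(- \frac{1}{59}\right) \left(-105\right) + 1 = \frac{105}{59} + 1 = \frac{164}{59}$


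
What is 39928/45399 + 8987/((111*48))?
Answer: 5592227/2179152 ≈ 2.5662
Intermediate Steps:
39928/45399 + 8987/((111*48)) = 39928*(1/45399) + 8987/5328 = 39928/45399 + 8987*(1/5328) = 39928/45399 + 8987/5328 = 5592227/2179152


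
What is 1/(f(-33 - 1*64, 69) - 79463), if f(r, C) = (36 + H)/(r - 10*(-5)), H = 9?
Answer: -47/3734806 ≈ -1.2584e-5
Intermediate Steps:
f(r, C) = 45/(50 + r) (f(r, C) = (36 + 9)/(r - 10*(-5)) = 45/(r + 50) = 45/(50 + r))
1/(f(-33 - 1*64, 69) - 79463) = 1/(45/(50 + (-33 - 1*64)) - 79463) = 1/(45/(50 + (-33 - 64)) - 79463) = 1/(45/(50 - 97) - 79463) = 1/(45/(-47) - 79463) = 1/(45*(-1/47) - 79463) = 1/(-45/47 - 79463) = 1/(-3734806/47) = -47/3734806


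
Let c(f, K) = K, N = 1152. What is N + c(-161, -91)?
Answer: 1061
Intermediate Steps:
N + c(-161, -91) = 1152 - 91 = 1061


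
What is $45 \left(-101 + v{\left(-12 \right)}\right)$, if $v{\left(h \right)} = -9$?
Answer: $-4950$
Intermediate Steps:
$45 \left(-101 + v{\left(-12 \right)}\right) = 45 \left(-101 - 9\right) = 45 \left(-110\right) = -4950$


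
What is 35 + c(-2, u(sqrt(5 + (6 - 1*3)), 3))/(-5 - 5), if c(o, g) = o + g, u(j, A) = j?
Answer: 176/5 - sqrt(2)/5 ≈ 34.917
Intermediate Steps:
c(o, g) = g + o
35 + c(-2, u(sqrt(5 + (6 - 1*3)), 3))/(-5 - 5) = 35 + (sqrt(5 + (6 - 1*3)) - 2)/(-5 - 5) = 35 + (sqrt(5 + (6 - 3)) - 2)/(-10) = 35 - (sqrt(5 + 3) - 2)/10 = 35 - (sqrt(8) - 2)/10 = 35 - (2*sqrt(2) - 2)/10 = 35 - (-2 + 2*sqrt(2))/10 = 35 + (1/5 - sqrt(2)/5) = 176/5 - sqrt(2)/5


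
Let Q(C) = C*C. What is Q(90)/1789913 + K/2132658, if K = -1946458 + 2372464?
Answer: 43321567071/212070682153 ≈ 0.20428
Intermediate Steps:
Q(C) = C**2
K = 426006
Q(90)/1789913 + K/2132658 = 90**2/1789913 + 426006/2132658 = 8100*(1/1789913) + 426006*(1/2132658) = 8100/1789913 + 23667/118481 = 43321567071/212070682153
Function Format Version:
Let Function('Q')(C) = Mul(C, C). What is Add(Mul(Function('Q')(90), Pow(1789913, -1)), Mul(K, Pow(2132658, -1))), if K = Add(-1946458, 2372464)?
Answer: Rational(43321567071, 212070682153) ≈ 0.20428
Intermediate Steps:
Function('Q')(C) = Pow(C, 2)
K = 426006
Add(Mul(Function('Q')(90), Pow(1789913, -1)), Mul(K, Pow(2132658, -1))) = Add(Mul(Pow(90, 2), Pow(1789913, -1)), Mul(426006, Pow(2132658, -1))) = Add(Mul(8100, Rational(1, 1789913)), Mul(426006, Rational(1, 2132658))) = Add(Rational(8100, 1789913), Rational(23667, 118481)) = Rational(43321567071, 212070682153)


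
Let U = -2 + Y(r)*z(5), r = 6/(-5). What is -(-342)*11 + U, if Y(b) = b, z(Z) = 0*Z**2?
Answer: 3760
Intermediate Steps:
z(Z) = 0
r = -6/5 (r = 6*(-1/5) = -6/5 ≈ -1.2000)
U = -2 (U = -2 - 6/5*0 = -2 + 0 = -2)
-(-342)*11 + U = -(-342)*11 - 2 = -57*(-66) - 2 = 3762 - 2 = 3760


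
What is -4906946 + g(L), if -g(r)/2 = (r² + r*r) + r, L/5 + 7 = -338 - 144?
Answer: -28814156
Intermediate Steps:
L = -2445 (L = -35 + 5*(-338 - 144) = -35 + 5*(-482) = -35 - 2410 = -2445)
g(r) = -4*r² - 2*r (g(r) = -2*((r² + r*r) + r) = -2*((r² + r²) + r) = -2*(2*r² + r) = -2*(r + 2*r²) = -4*r² - 2*r)
-4906946 + g(L) = -4906946 - 2*(-2445)*(1 + 2*(-2445)) = -4906946 - 2*(-2445)*(1 - 4890) = -4906946 - 2*(-2445)*(-4889) = -4906946 - 23907210 = -28814156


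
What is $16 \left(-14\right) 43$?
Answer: $-9632$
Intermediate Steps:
$16 \left(-14\right) 43 = \left(-224\right) 43 = -9632$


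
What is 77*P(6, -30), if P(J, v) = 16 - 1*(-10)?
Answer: 2002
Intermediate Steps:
P(J, v) = 26 (P(J, v) = 16 + 10 = 26)
77*P(6, -30) = 77*26 = 2002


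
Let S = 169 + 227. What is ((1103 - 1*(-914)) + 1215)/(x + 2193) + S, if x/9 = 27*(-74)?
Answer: 6249212/15789 ≈ 395.80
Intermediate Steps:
S = 396
x = -17982 (x = 9*(27*(-74)) = 9*(-1998) = -17982)
((1103 - 1*(-914)) + 1215)/(x + 2193) + S = ((1103 - 1*(-914)) + 1215)/(-17982 + 2193) + 396 = ((1103 + 914) + 1215)/(-15789) + 396 = (2017 + 1215)*(-1/15789) + 396 = 3232*(-1/15789) + 396 = -3232/15789 + 396 = 6249212/15789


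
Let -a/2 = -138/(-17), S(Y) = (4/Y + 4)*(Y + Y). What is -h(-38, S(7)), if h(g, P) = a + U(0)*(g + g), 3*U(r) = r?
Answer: 276/17 ≈ 16.235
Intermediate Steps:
U(r) = r/3
S(Y) = 2*Y*(4 + 4/Y) (S(Y) = (4 + 4/Y)*(2*Y) = 2*Y*(4 + 4/Y))
a = -276/17 (a = -(-276)/(-17) = -(-276)*(-1)/17 = -2*138/17 = -276/17 ≈ -16.235)
h(g, P) = -276/17 (h(g, P) = -276/17 + ((⅓)*0)*(g + g) = -276/17 + 0*(2*g) = -276/17 + 0 = -276/17)
-h(-38, S(7)) = -1*(-276/17) = 276/17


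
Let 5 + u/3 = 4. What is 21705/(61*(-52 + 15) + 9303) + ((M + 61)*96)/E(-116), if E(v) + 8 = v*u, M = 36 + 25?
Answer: 22475613/598910 ≈ 37.528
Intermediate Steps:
u = -3 (u = -15 + 3*4 = -15 + 12 = -3)
M = 61
E(v) = -8 - 3*v (E(v) = -8 + v*(-3) = -8 - 3*v)
21705/(61*(-52 + 15) + 9303) + ((M + 61)*96)/E(-116) = 21705/(61*(-52 + 15) + 9303) + ((61 + 61)*96)/(-8 - 3*(-116)) = 21705/(61*(-37) + 9303) + (122*96)/(-8 + 348) = 21705/(-2257 + 9303) + 11712/340 = 21705/7046 + 11712*(1/340) = 21705*(1/7046) + 2928/85 = 21705/7046 + 2928/85 = 22475613/598910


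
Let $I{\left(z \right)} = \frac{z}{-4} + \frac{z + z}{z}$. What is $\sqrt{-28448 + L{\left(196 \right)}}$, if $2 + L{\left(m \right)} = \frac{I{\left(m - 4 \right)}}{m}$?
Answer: $\frac{i \sqrt{5576246}}{14} \approx 168.67 i$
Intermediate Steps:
$I{\left(z \right)} = 2 - \frac{z}{4}$ ($I{\left(z \right)} = z \left(- \frac{1}{4}\right) + \frac{2 z}{z} = - \frac{z}{4} + 2 = 2 - \frac{z}{4}$)
$L{\left(m \right)} = -2 + \frac{3 - \frac{m}{4}}{m}$ ($L{\left(m \right)} = -2 + \frac{2 - \frac{m - 4}{4}}{m} = -2 + \frac{2 - \frac{-4 + m}{4}}{m} = -2 + \frac{2 - \left(-1 + \frac{m}{4}\right)}{m} = -2 + \frac{3 - \frac{m}{4}}{m}$)
$\sqrt{-28448 + L{\left(196 \right)}} = \sqrt{-28448 - \left(\frac{9}{4} - \frac{3}{196}\right)} = \sqrt{-28448 + \left(- \frac{9}{4} + 3 \cdot \frac{1}{196}\right)} = \sqrt{-28448 + \left(- \frac{9}{4} + \frac{3}{196}\right)} = \sqrt{-28448 - \frac{219}{98}} = \sqrt{- \frac{2788123}{98}} = \frac{i \sqrt{5576246}}{14}$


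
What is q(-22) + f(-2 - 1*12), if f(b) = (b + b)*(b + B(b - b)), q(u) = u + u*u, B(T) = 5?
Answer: 714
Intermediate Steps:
q(u) = u + u²
f(b) = 2*b*(5 + b) (f(b) = (b + b)*(b + 5) = (2*b)*(5 + b) = 2*b*(5 + b))
q(-22) + f(-2 - 1*12) = -22*(1 - 22) + 2*(-2 - 1*12)*(5 + (-2 - 1*12)) = -22*(-21) + 2*(-2 - 12)*(5 + (-2 - 12)) = 462 + 2*(-14)*(5 - 14) = 462 + 2*(-14)*(-9) = 462 + 252 = 714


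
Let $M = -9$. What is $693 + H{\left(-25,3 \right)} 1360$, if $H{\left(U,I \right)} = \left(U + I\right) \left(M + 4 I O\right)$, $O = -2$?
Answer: $988053$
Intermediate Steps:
$H{\left(U,I \right)} = \left(-9 - 8 I\right) \left(I + U\right)$ ($H{\left(U,I \right)} = \left(U + I\right) \left(-9 + 4 I \left(-2\right)\right) = \left(I + U\right) \left(-9 - 8 I\right) = \left(-9 - 8 I\right) \left(I + U\right)$)
$693 + H{\left(-25,3 \right)} 1360 = 693 + \left(\left(-9\right) 3 - -225 - 8 \cdot 3^{2} - 24 \left(-25\right)\right) 1360 = 693 + \left(-27 + 225 - 72 + 600\right) 1360 = 693 + 726 \cdot 1360 = 693 + 987360 = 988053$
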